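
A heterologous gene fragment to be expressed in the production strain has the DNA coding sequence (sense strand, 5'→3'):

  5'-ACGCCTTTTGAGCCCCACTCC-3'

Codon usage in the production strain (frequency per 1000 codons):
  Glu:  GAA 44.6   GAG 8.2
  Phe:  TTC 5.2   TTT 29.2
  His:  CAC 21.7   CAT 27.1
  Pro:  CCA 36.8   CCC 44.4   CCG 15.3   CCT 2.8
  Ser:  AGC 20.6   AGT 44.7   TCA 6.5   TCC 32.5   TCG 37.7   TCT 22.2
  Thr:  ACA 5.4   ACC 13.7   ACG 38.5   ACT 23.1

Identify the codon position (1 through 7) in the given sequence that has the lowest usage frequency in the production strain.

2

Codon 1 ACG (Thr): 38.5 per 1000.
Codon 2 CCT (Pro): 2.8 per 1000.
Codon 3 TTT (Phe): 29.2 per 1000.
Codon 4 GAG (Glu): 8.2 per 1000.
Codon 5 CCC (Pro): 44.4 per 1000.
Codon 6 CAC (His): 21.7 per 1000.
Codon 7 TCC (Ser): 32.5 per 1000.
Lowest frequency is 2.8 at codon 2.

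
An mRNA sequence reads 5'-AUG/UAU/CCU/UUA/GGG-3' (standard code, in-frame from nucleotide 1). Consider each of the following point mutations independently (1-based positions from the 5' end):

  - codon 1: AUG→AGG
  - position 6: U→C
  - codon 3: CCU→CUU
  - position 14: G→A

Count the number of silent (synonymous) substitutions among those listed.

Codon 1: AUG (Met) → AGG (Arg) — missense.
Codon 2: UAU (Tyr) → UAC (Tyr) — synonymous.
Codon 3: CCU (Pro) → CUU (Leu) — missense.
Codon 5: GGG (Gly) → GAG (Glu) — missense.
Synonymous: 1 of 4.

1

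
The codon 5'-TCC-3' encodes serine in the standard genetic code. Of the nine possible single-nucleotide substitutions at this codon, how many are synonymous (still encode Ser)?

3

Position 1: none → 0 synonymous.
Position 2: none → 0 synonymous.
Position 3: TCT, TCA, TCG → 3 synonymous.
Total: 0 + 0 + 3 = 3.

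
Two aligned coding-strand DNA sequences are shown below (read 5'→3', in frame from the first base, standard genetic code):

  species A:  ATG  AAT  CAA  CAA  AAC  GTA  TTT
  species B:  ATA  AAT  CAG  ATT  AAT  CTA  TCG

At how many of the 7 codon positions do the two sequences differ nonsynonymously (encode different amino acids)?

4

Codon 1: ATG Met / ATA Ile — nonsynonymous.
Codon 2: AAT Asn / AAT Asn — identical.
Codon 3: CAA Gln / CAG Gln — synonymous.
Codon 4: CAA Gln / ATT Ile — nonsynonymous.
Codon 5: AAC Asn / AAT Asn — synonymous.
Codon 6: GTA Val / CTA Leu — nonsynonymous.
Codon 7: TTT Phe / TCG Ser — nonsynonymous.
Nonsynonymous differences: 4.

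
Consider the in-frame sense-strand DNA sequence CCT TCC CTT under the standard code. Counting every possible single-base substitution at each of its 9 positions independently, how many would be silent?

Codon 1 (CCT, Pro): 3 synonymous substitutions.
Codon 2 (TCC, Ser): 3 synonymous substitutions.
Codon 3 (CTT, Leu): 3 synonymous substitutions.
Total: 3 + 3 + 3 = 9.

9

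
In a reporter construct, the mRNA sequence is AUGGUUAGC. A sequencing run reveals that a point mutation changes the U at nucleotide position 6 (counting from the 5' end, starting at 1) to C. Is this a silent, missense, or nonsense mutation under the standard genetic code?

Position 6 falls in codon 2: GUU → Val.
After the substitution the codon is GUC → Val.
Both encode Val, so the change is synonymous.

silent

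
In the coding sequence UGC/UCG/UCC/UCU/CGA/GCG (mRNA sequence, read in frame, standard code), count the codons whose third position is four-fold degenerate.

Codon 1 UGC (Cys): third position 2-fold.
Codon 2 UCG (Ser): third position 4-fold.
Codon 3 UCC (Ser): third position 4-fold.
Codon 4 UCU (Ser): third position 4-fold.
Codon 5 CGA (Arg): third position 4-fold.
Codon 6 GCG (Ala): third position 4-fold.
Four-fold degenerate third positions: 5.

5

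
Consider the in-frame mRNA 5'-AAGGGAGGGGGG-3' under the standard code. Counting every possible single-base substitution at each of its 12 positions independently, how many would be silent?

10

Codon 1 (AAG, Lys): 1 synonymous substitution.
Codon 2 (GGA, Gly): 3 synonymous substitutions.
Codon 3 (GGG, Gly): 3 synonymous substitutions.
Codon 4 (GGG, Gly): 3 synonymous substitutions.
Total: 1 + 3 + 3 + 3 = 10.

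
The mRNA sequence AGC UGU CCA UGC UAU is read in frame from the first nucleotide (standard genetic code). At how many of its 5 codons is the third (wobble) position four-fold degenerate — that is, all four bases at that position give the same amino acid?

1

Codon 1 AGC (Ser): third position 2-fold.
Codon 2 UGU (Cys): third position 2-fold.
Codon 3 CCA (Pro): third position 4-fold.
Codon 4 UGC (Cys): third position 2-fold.
Codon 5 UAU (Tyr): third position 2-fold.
Four-fold degenerate third positions: 1.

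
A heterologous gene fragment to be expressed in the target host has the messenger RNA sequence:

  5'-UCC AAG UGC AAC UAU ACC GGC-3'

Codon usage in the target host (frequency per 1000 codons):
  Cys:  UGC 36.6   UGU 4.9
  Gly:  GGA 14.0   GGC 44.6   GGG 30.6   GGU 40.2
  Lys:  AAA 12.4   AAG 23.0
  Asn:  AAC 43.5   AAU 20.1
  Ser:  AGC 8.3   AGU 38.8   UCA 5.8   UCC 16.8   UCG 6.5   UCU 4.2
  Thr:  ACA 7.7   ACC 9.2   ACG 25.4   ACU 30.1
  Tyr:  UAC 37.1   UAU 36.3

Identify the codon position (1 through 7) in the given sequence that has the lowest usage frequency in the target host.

6

Codon 1 UCC (Ser): 16.8 per 1000.
Codon 2 AAG (Lys): 23.0 per 1000.
Codon 3 UGC (Cys): 36.6 per 1000.
Codon 4 AAC (Asn): 43.5 per 1000.
Codon 5 UAU (Tyr): 36.3 per 1000.
Codon 6 ACC (Thr): 9.2 per 1000.
Codon 7 GGC (Gly): 44.6 per 1000.
Lowest frequency is 9.2 at codon 6.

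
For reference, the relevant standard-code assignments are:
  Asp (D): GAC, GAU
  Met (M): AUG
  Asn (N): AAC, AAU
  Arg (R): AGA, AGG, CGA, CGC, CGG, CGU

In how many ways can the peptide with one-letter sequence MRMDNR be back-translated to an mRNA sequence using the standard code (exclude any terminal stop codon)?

Met: 1 codon.
Arg: 6 codons.
Met: 1 codon.
Asp: 2 codons.
Asn: 2 codons.
Arg: 6 codons.
1 × 6 × 1 × 2 × 2 × 6 = 144.

144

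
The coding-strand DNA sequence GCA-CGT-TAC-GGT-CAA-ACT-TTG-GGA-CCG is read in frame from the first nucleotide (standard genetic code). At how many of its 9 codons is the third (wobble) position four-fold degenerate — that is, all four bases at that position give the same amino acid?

6

Codon 1 GCA (Ala): third position 4-fold.
Codon 2 CGT (Arg): third position 4-fold.
Codon 3 TAC (Tyr): third position 2-fold.
Codon 4 GGT (Gly): third position 4-fold.
Codon 5 CAA (Gln): third position 2-fold.
Codon 6 ACT (Thr): third position 4-fold.
Codon 7 TTG (Leu): third position 2-fold.
Codon 8 GGA (Gly): third position 4-fold.
Codon 9 CCG (Pro): third position 4-fold.
Four-fold degenerate third positions: 6.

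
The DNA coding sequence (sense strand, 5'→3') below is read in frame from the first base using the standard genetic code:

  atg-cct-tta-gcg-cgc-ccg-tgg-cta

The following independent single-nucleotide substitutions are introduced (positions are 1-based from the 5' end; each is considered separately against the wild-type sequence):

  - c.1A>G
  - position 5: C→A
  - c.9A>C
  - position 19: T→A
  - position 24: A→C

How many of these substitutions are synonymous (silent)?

1

Codon 1: ATG (Met) → GTG (Val) — missense.
Codon 2: CCT (Pro) → CAT (His) — missense.
Codon 3: TTA (Leu) → TTC (Phe) — missense.
Codon 7: TGG (Trp) → AGG (Arg) — missense.
Codon 8: CTA (Leu) → CTC (Leu) — synonymous.
Synonymous: 1 of 5.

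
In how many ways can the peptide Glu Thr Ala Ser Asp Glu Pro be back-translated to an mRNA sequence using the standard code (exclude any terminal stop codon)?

Glu: 2 codons.
Thr: 4 codons.
Ala: 4 codons.
Ser: 6 codons.
Asp: 2 codons.
Glu: 2 codons.
Pro: 4 codons.
2 × 4 × 4 × 6 × 2 × 2 × 4 = 3072.

3072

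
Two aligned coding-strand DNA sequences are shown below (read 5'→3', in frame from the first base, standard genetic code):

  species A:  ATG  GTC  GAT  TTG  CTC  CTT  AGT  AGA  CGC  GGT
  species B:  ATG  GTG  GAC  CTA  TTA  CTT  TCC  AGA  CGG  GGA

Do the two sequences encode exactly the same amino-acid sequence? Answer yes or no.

Codon 1: ATG Met / ATG Met — identical.
Codon 2: GTC Val / GTG Val — synonymous.
Codon 3: GAT Asp / GAC Asp — synonymous.
Codon 4: TTG Leu / CTA Leu — synonymous.
Codon 5: CTC Leu / TTA Leu — synonymous.
Codon 6: CTT Leu / CTT Leu — identical.
Codon 7: AGT Ser / TCC Ser — synonymous.
Codon 8: AGA Arg / AGA Arg — identical.
Codon 9: CGC Arg / CGG Arg — synonymous.
Codon 10: GGT Gly / GGA Gly — synonymous.
Nonsynonymous differences: 0 → same protein.

yes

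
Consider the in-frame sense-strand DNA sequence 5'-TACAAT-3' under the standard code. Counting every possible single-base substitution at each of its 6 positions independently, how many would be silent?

Codon 1 (TAC, Tyr): 1 synonymous substitution.
Codon 2 (AAT, Asn): 1 synonymous substitution.
Total: 1 + 1 = 2.

2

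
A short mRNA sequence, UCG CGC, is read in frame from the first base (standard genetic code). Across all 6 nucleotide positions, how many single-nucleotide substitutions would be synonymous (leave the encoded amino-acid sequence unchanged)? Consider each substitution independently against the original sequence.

6

Codon 1 (UCG, Ser): 3 synonymous substitutions.
Codon 2 (CGC, Arg): 3 synonymous substitutions.
Total: 3 + 3 = 6.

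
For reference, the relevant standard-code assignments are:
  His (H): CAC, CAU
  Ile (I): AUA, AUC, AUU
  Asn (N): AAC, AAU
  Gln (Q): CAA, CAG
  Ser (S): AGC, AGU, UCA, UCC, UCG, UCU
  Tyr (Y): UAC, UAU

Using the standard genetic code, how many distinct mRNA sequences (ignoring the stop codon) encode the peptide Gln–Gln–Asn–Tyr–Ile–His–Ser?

Gln: 2 codons.
Gln: 2 codons.
Asn: 2 codons.
Tyr: 2 codons.
Ile: 3 codons.
His: 2 codons.
Ser: 6 codons.
2 × 2 × 2 × 2 × 3 × 2 × 6 = 576.

576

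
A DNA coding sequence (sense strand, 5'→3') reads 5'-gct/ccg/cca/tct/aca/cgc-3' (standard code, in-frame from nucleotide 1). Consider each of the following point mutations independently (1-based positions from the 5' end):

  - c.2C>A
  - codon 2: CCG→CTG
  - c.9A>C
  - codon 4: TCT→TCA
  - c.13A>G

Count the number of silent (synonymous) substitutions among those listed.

Codon 1: GCT (Ala) → GAT (Asp) — missense.
Codon 2: CCG (Pro) → CTG (Leu) — missense.
Codon 3: CCA (Pro) → CCC (Pro) — synonymous.
Codon 4: TCT (Ser) → TCA (Ser) — synonymous.
Codon 5: ACA (Thr) → GCA (Ala) — missense.
Synonymous: 2 of 5.

2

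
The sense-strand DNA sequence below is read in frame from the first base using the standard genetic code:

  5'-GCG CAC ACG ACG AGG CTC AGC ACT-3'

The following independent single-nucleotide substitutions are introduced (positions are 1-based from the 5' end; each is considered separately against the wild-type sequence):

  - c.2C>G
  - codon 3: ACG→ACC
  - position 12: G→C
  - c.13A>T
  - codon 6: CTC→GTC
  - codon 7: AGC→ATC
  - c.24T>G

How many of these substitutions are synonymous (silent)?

Codon 1: GCG (Ala) → GGG (Gly) — missense.
Codon 3: ACG (Thr) → ACC (Thr) — synonymous.
Codon 4: ACG (Thr) → ACC (Thr) — synonymous.
Codon 5: AGG (Arg) → TGG (Trp) — missense.
Codon 6: CTC (Leu) → GTC (Val) — missense.
Codon 7: AGC (Ser) → ATC (Ile) — missense.
Codon 8: ACT (Thr) → ACG (Thr) — synonymous.
Synonymous: 3 of 7.

3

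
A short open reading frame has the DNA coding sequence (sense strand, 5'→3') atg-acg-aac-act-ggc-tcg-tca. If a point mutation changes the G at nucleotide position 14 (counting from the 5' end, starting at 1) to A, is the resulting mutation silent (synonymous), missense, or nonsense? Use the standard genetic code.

Position 14 falls in codon 5: GGC → Gly.
After the substitution the codon is GAC → Asp.
Gly ≠ Asp, so this is a missense mutation.

missense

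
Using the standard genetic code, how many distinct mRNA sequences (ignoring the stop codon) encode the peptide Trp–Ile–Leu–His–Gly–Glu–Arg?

Trp: 1 codon.
Ile: 3 codons.
Leu: 6 codons.
His: 2 codons.
Gly: 4 codons.
Glu: 2 codons.
Arg: 6 codons.
1 × 3 × 6 × 2 × 4 × 2 × 6 = 1728.

1728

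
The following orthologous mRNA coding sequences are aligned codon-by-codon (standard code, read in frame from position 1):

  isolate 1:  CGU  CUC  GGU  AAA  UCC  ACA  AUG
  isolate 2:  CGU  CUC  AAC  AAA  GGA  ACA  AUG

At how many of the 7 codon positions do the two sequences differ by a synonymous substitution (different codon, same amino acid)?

0

Codon 1: CGU Arg / CGU Arg — identical.
Codon 2: CUC Leu / CUC Leu — identical.
Codon 3: GGU Gly / AAC Asn — nonsynonymous.
Codon 4: AAA Lys / AAA Lys — identical.
Codon 5: UCC Ser / GGA Gly — nonsynonymous.
Codon 6: ACA Thr / ACA Thr — identical.
Codon 7: AUG Met / AUG Met — identical.
Synonymous differences: 0.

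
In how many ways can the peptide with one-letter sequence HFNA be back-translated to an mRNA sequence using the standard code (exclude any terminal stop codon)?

32

His: 2 codons.
Phe: 2 codons.
Asn: 2 codons.
Ala: 4 codons.
2 × 2 × 2 × 4 = 32.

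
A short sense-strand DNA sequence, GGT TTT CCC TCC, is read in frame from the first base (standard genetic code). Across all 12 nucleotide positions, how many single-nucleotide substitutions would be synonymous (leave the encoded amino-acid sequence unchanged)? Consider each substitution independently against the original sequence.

Codon 1 (GGT, Gly): 3 synonymous substitutions.
Codon 2 (TTT, Phe): 1 synonymous substitution.
Codon 3 (CCC, Pro): 3 synonymous substitutions.
Codon 4 (TCC, Ser): 3 synonymous substitutions.
Total: 3 + 1 + 3 + 3 = 10.

10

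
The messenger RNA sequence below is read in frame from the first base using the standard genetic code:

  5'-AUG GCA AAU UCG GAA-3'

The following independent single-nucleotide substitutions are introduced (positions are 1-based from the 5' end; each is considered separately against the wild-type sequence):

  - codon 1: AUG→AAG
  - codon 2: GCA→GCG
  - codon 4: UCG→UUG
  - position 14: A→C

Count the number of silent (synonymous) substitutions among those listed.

Codon 1: AUG (Met) → AAG (Lys) — missense.
Codon 2: GCA (Ala) → GCG (Ala) — synonymous.
Codon 4: UCG (Ser) → UUG (Leu) — missense.
Codon 5: GAA (Glu) → GCA (Ala) — missense.
Synonymous: 1 of 4.

1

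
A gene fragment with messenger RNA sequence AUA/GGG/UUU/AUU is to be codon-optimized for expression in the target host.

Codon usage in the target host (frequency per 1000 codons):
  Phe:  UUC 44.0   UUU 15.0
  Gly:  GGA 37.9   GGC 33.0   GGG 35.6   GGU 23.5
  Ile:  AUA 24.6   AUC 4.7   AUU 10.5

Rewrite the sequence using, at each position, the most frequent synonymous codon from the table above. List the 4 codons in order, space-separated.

Codon 1 (Ile): best is AUA at 24.6.
Codon 2 (Gly): best is GGA at 37.9.
Codon 3 (Phe): best is UUC at 44.0.
Codon 4 (Ile): best is AUA at 24.6.

AUA GGA UUC AUA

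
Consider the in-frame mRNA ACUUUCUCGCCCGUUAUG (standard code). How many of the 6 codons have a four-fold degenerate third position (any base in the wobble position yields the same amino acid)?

Codon 1 ACU (Thr): third position 4-fold.
Codon 2 UUC (Phe): third position 2-fold.
Codon 3 UCG (Ser): third position 4-fold.
Codon 4 CCC (Pro): third position 4-fold.
Codon 5 GUU (Val): third position 4-fold.
Codon 6 AUG (Met): third position 1-fold.
Four-fold degenerate third positions: 4.

4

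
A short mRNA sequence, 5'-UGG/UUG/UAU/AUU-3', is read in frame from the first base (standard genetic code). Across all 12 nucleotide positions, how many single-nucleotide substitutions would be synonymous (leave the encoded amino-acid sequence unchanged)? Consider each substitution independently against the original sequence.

5

Codon 1 (UGG, Trp): 0 synonymous substitutions.
Codon 2 (UUG, Leu): 2 synonymous substitutions.
Codon 3 (UAU, Tyr): 1 synonymous substitution.
Codon 4 (AUU, Ile): 2 synonymous substitutions.
Total: 0 + 2 + 1 + 2 = 5.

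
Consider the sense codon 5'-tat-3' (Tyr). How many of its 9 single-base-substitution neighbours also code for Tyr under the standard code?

Position 1: none → 0 synonymous.
Position 2: none → 0 synonymous.
Position 3: TAC → 1 synonymous.
Total: 0 + 0 + 1 = 1.

1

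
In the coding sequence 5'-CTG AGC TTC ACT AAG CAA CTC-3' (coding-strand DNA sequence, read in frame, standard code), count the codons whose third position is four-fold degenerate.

Codon 1 CTG (Leu): third position 4-fold.
Codon 2 AGC (Ser): third position 2-fold.
Codon 3 TTC (Phe): third position 2-fold.
Codon 4 ACT (Thr): third position 4-fold.
Codon 5 AAG (Lys): third position 2-fold.
Codon 6 CAA (Gln): third position 2-fold.
Codon 7 CTC (Leu): third position 4-fold.
Four-fold degenerate third positions: 3.

3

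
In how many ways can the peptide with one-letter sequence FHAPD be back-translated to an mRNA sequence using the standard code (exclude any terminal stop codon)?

Phe: 2 codons.
His: 2 codons.
Ala: 4 codons.
Pro: 4 codons.
Asp: 2 codons.
2 × 2 × 4 × 4 × 2 = 128.

128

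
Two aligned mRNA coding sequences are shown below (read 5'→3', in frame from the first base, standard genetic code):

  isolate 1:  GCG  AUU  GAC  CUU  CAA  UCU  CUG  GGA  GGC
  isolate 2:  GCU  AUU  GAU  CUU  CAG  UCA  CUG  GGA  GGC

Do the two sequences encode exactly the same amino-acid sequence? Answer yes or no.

Codon 1: GCG Ala / GCU Ala — synonymous.
Codon 2: AUU Ile / AUU Ile — identical.
Codon 3: GAC Asp / GAU Asp — synonymous.
Codon 4: CUU Leu / CUU Leu — identical.
Codon 5: CAA Gln / CAG Gln — synonymous.
Codon 6: UCU Ser / UCA Ser — synonymous.
Codon 7: CUG Leu / CUG Leu — identical.
Codon 8: GGA Gly / GGA Gly — identical.
Codon 9: GGC Gly / GGC Gly — identical.
Nonsynonymous differences: 0 → same protein.

yes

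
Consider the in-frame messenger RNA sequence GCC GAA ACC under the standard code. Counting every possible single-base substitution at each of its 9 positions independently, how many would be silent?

Codon 1 (GCC, Ala): 3 synonymous substitutions.
Codon 2 (GAA, Glu): 1 synonymous substitution.
Codon 3 (ACC, Thr): 3 synonymous substitutions.
Total: 3 + 1 + 3 = 7.

7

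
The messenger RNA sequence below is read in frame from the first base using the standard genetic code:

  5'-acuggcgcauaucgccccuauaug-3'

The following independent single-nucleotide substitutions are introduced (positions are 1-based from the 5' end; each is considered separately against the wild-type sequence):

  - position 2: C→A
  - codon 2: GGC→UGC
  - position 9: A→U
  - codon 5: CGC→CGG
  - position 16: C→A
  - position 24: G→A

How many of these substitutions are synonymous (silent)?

2

Codon 1: ACU (Thr) → AAU (Asn) — missense.
Codon 2: GGC (Gly) → UGC (Cys) — missense.
Codon 3: GCA (Ala) → GCU (Ala) — synonymous.
Codon 5: CGC (Arg) → CGG (Arg) — synonymous.
Codon 6: CCC (Pro) → ACC (Thr) — missense.
Codon 8: AUG (Met) → AUA (Ile) — missense.
Synonymous: 2 of 6.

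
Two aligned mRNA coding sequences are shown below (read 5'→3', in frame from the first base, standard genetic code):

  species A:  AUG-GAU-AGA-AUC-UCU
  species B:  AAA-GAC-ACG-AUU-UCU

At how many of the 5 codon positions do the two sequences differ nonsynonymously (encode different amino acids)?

Codon 1: AUG Met / AAA Lys — nonsynonymous.
Codon 2: GAU Asp / GAC Asp — synonymous.
Codon 3: AGA Arg / ACG Thr — nonsynonymous.
Codon 4: AUC Ile / AUU Ile — synonymous.
Codon 5: UCU Ser / UCU Ser — identical.
Nonsynonymous differences: 2.

2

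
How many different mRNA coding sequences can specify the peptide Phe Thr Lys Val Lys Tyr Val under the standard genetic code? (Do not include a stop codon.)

Phe: 2 codons.
Thr: 4 codons.
Lys: 2 codons.
Val: 4 codons.
Lys: 2 codons.
Tyr: 2 codons.
Val: 4 codons.
2 × 4 × 2 × 4 × 2 × 2 × 4 = 1024.

1024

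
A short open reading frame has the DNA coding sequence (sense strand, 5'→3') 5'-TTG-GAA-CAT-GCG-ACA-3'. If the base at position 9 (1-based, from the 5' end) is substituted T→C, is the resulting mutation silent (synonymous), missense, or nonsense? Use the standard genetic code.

silent

Position 9 falls in codon 3: CAT → His.
After the substitution the codon is CAC → His.
Both encode His, so the change is synonymous.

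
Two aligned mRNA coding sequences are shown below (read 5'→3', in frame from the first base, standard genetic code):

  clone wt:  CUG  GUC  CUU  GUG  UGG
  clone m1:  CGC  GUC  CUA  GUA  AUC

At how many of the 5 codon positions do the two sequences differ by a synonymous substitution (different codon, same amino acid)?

2

Codon 1: CUG Leu / CGC Arg — nonsynonymous.
Codon 2: GUC Val / GUC Val — identical.
Codon 3: CUU Leu / CUA Leu — synonymous.
Codon 4: GUG Val / GUA Val — synonymous.
Codon 5: UGG Trp / AUC Ile — nonsynonymous.
Synonymous differences: 2.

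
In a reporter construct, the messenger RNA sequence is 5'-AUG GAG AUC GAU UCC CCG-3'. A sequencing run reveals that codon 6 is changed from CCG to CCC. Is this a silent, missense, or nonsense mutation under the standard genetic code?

Position 18 falls in codon 6: CCG → Pro.
After the substitution the codon is CCC → Pro.
Both encode Pro, so the change is synonymous.

silent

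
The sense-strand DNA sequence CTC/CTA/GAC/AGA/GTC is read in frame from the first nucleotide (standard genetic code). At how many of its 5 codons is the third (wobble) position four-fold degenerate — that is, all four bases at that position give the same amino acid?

3

Codon 1 CTC (Leu): third position 4-fold.
Codon 2 CTA (Leu): third position 4-fold.
Codon 3 GAC (Asp): third position 2-fold.
Codon 4 AGA (Arg): third position 2-fold.
Codon 5 GTC (Val): third position 4-fold.
Four-fold degenerate third positions: 3.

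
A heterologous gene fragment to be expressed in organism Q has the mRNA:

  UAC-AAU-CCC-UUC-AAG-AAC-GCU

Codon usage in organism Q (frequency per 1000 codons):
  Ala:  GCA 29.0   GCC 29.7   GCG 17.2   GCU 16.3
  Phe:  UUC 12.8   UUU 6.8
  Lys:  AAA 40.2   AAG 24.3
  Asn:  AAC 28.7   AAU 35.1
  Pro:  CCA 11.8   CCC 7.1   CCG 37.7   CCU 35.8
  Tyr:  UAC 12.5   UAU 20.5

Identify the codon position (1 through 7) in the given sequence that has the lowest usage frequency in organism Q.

3

Codon 1 UAC (Tyr): 12.5 per 1000.
Codon 2 AAU (Asn): 35.1 per 1000.
Codon 3 CCC (Pro): 7.1 per 1000.
Codon 4 UUC (Phe): 12.8 per 1000.
Codon 5 AAG (Lys): 24.3 per 1000.
Codon 6 AAC (Asn): 28.7 per 1000.
Codon 7 GCU (Ala): 16.3 per 1000.
Lowest frequency is 7.1 at codon 3.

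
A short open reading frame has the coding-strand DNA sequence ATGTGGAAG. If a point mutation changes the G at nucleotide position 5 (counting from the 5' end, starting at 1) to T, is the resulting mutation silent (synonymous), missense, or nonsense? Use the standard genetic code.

missense

Position 5 falls in codon 2: TGG → Trp.
After the substitution the codon is TTG → Leu.
Trp ≠ Leu, so this is a missense mutation.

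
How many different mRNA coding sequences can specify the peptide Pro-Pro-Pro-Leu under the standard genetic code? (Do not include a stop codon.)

Pro: 4 codons.
Pro: 4 codons.
Pro: 4 codons.
Leu: 6 codons.
4 × 4 × 4 × 6 = 384.

384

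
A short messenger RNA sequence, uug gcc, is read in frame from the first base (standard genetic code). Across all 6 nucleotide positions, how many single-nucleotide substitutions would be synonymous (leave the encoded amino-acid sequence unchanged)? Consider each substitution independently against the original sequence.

5

Codon 1 (UUG, Leu): 2 synonymous substitutions.
Codon 2 (GCC, Ala): 3 synonymous substitutions.
Total: 2 + 3 = 5.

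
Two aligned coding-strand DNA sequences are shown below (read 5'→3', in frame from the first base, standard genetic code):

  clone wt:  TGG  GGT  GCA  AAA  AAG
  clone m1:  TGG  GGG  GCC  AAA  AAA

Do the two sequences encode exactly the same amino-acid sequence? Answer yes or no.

Codon 1: TGG Trp / TGG Trp — identical.
Codon 2: GGT Gly / GGG Gly — synonymous.
Codon 3: GCA Ala / GCC Ala — synonymous.
Codon 4: AAA Lys / AAA Lys — identical.
Codon 5: AAG Lys / AAA Lys — synonymous.
Nonsynonymous differences: 0 → same protein.

yes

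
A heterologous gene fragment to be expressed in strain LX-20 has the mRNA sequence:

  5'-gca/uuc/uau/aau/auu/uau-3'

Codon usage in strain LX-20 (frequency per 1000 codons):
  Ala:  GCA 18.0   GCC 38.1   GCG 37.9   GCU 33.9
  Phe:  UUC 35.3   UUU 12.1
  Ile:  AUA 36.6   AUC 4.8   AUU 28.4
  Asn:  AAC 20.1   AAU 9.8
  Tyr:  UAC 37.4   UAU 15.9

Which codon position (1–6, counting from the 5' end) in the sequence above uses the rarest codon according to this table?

Codon 1 GCA (Ala): 18.0 per 1000.
Codon 2 UUC (Phe): 35.3 per 1000.
Codon 3 UAU (Tyr): 15.9 per 1000.
Codon 4 AAU (Asn): 9.8 per 1000.
Codon 5 AUU (Ile): 28.4 per 1000.
Codon 6 UAU (Tyr): 15.9 per 1000.
Lowest frequency is 9.8 at codon 4.

4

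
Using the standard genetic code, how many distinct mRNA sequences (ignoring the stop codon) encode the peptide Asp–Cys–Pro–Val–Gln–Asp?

Asp: 2 codons.
Cys: 2 codons.
Pro: 4 codons.
Val: 4 codons.
Gln: 2 codons.
Asp: 2 codons.
2 × 2 × 4 × 4 × 2 × 2 = 256.

256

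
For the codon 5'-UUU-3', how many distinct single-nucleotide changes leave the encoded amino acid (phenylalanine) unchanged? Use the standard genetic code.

Position 1: none → 0 synonymous.
Position 2: none → 0 synonymous.
Position 3: UUC → 1 synonymous.
Total: 0 + 0 + 1 = 1.

1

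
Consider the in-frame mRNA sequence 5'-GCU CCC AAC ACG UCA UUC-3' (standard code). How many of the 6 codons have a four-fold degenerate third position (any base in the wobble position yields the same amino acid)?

Codon 1 GCU (Ala): third position 4-fold.
Codon 2 CCC (Pro): third position 4-fold.
Codon 3 AAC (Asn): third position 2-fold.
Codon 4 ACG (Thr): third position 4-fold.
Codon 5 UCA (Ser): third position 4-fold.
Codon 6 UUC (Phe): third position 2-fold.
Four-fold degenerate third positions: 4.

4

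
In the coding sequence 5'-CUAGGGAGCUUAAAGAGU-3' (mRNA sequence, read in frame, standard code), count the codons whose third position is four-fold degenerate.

Codon 1 CUA (Leu): third position 4-fold.
Codon 2 GGG (Gly): third position 4-fold.
Codon 3 AGC (Ser): third position 2-fold.
Codon 4 UUA (Leu): third position 2-fold.
Codon 5 AAG (Lys): third position 2-fold.
Codon 6 AGU (Ser): third position 2-fold.
Four-fold degenerate third positions: 2.

2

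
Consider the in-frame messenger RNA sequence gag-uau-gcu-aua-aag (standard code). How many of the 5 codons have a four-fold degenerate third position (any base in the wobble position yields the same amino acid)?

Codon 1 GAG (Glu): third position 2-fold.
Codon 2 UAU (Tyr): third position 2-fold.
Codon 3 GCU (Ala): third position 4-fold.
Codon 4 AUA (Ile): third position 3-fold.
Codon 5 AAG (Lys): third position 2-fold.
Four-fold degenerate third positions: 1.

1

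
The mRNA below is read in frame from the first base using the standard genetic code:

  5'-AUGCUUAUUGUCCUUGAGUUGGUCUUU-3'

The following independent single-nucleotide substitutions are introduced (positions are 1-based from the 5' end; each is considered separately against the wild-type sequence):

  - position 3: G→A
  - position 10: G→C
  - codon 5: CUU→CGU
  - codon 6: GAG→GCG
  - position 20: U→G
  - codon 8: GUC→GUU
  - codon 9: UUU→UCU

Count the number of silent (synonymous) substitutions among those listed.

Codon 1: AUG (Met) → AUA (Ile) — missense.
Codon 4: GUC (Val) → CUC (Leu) — missense.
Codon 5: CUU (Leu) → CGU (Arg) — missense.
Codon 6: GAG (Glu) → GCG (Ala) — missense.
Codon 7: UUG (Leu) → UGG (Trp) — missense.
Codon 8: GUC (Val) → GUU (Val) — synonymous.
Codon 9: UUU (Phe) → UCU (Ser) — missense.
Synonymous: 1 of 7.

1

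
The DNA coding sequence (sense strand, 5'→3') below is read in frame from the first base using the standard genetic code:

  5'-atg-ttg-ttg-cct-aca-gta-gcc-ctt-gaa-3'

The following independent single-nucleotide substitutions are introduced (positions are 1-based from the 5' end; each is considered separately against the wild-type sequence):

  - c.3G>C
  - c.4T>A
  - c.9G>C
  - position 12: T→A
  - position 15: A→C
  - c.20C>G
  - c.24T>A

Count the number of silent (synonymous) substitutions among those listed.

3

Codon 1: ATG (Met) → ATC (Ile) — missense.
Codon 2: TTG (Leu) → ATG (Met) — missense.
Codon 3: TTG (Leu) → TTC (Phe) — missense.
Codon 4: CCT (Pro) → CCA (Pro) — synonymous.
Codon 5: ACA (Thr) → ACC (Thr) — synonymous.
Codon 7: GCC (Ala) → GGC (Gly) — missense.
Codon 8: CTT (Leu) → CTA (Leu) — synonymous.
Synonymous: 3 of 7.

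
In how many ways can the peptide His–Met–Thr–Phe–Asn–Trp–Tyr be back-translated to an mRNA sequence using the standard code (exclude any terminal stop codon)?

64

His: 2 codons.
Met: 1 codon.
Thr: 4 codons.
Phe: 2 codons.
Asn: 2 codons.
Trp: 1 codon.
Tyr: 2 codons.
2 × 1 × 4 × 2 × 2 × 1 × 2 = 64.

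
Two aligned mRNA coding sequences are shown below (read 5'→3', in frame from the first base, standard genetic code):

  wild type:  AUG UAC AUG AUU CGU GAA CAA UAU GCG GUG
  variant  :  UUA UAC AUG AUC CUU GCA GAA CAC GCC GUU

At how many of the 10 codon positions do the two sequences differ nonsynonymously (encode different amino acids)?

Codon 1: AUG Met / UUA Leu — nonsynonymous.
Codon 2: UAC Tyr / UAC Tyr — identical.
Codon 3: AUG Met / AUG Met — identical.
Codon 4: AUU Ile / AUC Ile — synonymous.
Codon 5: CGU Arg / CUU Leu — nonsynonymous.
Codon 6: GAA Glu / GCA Ala — nonsynonymous.
Codon 7: CAA Gln / GAA Glu — nonsynonymous.
Codon 8: UAU Tyr / CAC His — nonsynonymous.
Codon 9: GCG Ala / GCC Ala — synonymous.
Codon 10: GUG Val / GUU Val — synonymous.
Nonsynonymous differences: 5.

5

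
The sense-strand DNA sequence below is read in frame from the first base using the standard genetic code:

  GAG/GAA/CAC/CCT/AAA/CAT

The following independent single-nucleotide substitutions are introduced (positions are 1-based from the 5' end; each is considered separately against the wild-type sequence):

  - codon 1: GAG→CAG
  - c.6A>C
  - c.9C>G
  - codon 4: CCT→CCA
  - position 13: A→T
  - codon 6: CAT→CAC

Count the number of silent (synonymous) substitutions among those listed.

Codon 1: GAG (Glu) → CAG (Gln) — missense.
Codon 2: GAA (Glu) → GAC (Asp) — missense.
Codon 3: CAC (His) → CAG (Gln) — missense.
Codon 4: CCT (Pro) → CCA (Pro) — synonymous.
Codon 5: AAA (Lys) → TAA (Stop) — nonsense.
Codon 6: CAT (His) → CAC (His) — synonymous.
Synonymous: 2 of 6.

2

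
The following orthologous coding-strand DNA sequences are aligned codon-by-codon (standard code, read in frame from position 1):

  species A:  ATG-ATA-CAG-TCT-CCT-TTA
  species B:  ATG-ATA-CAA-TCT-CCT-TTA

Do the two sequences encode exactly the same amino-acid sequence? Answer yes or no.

yes

Codon 1: ATG Met / ATG Met — identical.
Codon 2: ATA Ile / ATA Ile — identical.
Codon 3: CAG Gln / CAA Gln — synonymous.
Codon 4: TCT Ser / TCT Ser — identical.
Codon 5: CCT Pro / CCT Pro — identical.
Codon 6: TTA Leu / TTA Leu — identical.
Nonsynonymous differences: 0 → same protein.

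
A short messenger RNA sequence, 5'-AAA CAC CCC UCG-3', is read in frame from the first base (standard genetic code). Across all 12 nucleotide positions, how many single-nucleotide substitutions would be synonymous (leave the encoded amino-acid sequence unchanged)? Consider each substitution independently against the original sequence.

Codon 1 (AAA, Lys): 1 synonymous substitution.
Codon 2 (CAC, His): 1 synonymous substitution.
Codon 3 (CCC, Pro): 3 synonymous substitutions.
Codon 4 (UCG, Ser): 3 synonymous substitutions.
Total: 1 + 1 + 3 + 3 = 8.

8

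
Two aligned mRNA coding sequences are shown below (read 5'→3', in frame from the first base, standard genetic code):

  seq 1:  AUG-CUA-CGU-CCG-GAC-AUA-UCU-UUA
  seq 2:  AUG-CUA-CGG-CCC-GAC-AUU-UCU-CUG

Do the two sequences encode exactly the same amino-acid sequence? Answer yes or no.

yes

Codon 1: AUG Met / AUG Met — identical.
Codon 2: CUA Leu / CUA Leu — identical.
Codon 3: CGU Arg / CGG Arg — synonymous.
Codon 4: CCG Pro / CCC Pro — synonymous.
Codon 5: GAC Asp / GAC Asp — identical.
Codon 6: AUA Ile / AUU Ile — synonymous.
Codon 7: UCU Ser / UCU Ser — identical.
Codon 8: UUA Leu / CUG Leu — synonymous.
Nonsynonymous differences: 0 → same protein.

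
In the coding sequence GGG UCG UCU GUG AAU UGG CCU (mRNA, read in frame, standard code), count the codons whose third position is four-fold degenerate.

Codon 1 GGG (Gly): third position 4-fold.
Codon 2 UCG (Ser): third position 4-fold.
Codon 3 UCU (Ser): third position 4-fold.
Codon 4 GUG (Val): third position 4-fold.
Codon 5 AAU (Asn): third position 2-fold.
Codon 6 UGG (Trp): third position 1-fold.
Codon 7 CCU (Pro): third position 4-fold.
Four-fold degenerate third positions: 5.

5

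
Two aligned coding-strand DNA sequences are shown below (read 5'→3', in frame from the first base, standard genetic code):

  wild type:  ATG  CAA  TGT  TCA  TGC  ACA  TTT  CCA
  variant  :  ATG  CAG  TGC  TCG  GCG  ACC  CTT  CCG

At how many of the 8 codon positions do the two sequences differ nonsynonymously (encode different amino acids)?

Codon 1: ATG Met / ATG Met — identical.
Codon 2: CAA Gln / CAG Gln — synonymous.
Codon 3: TGT Cys / TGC Cys — synonymous.
Codon 4: TCA Ser / TCG Ser — synonymous.
Codon 5: TGC Cys / GCG Ala — nonsynonymous.
Codon 6: ACA Thr / ACC Thr — synonymous.
Codon 7: TTT Phe / CTT Leu — nonsynonymous.
Codon 8: CCA Pro / CCG Pro — synonymous.
Nonsynonymous differences: 2.

2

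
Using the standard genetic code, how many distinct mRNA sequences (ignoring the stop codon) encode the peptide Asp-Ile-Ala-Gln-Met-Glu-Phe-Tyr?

Asp: 2 codons.
Ile: 3 codons.
Ala: 4 codons.
Gln: 2 codons.
Met: 1 codon.
Glu: 2 codons.
Phe: 2 codons.
Tyr: 2 codons.
2 × 3 × 4 × 2 × 1 × 2 × 2 × 2 = 384.

384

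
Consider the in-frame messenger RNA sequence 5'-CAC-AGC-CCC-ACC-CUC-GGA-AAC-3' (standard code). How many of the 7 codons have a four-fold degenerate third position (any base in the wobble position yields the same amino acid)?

Codon 1 CAC (His): third position 2-fold.
Codon 2 AGC (Ser): third position 2-fold.
Codon 3 CCC (Pro): third position 4-fold.
Codon 4 ACC (Thr): third position 4-fold.
Codon 5 CUC (Leu): third position 4-fold.
Codon 6 GGA (Gly): third position 4-fold.
Codon 7 AAC (Asn): third position 2-fold.
Four-fold degenerate third positions: 4.

4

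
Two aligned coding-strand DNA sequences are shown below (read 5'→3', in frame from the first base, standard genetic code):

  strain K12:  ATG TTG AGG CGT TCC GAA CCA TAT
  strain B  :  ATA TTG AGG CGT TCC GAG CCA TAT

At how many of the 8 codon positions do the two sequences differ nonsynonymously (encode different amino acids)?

1

Codon 1: ATG Met / ATA Ile — nonsynonymous.
Codon 2: TTG Leu / TTG Leu — identical.
Codon 3: AGG Arg / AGG Arg — identical.
Codon 4: CGT Arg / CGT Arg — identical.
Codon 5: TCC Ser / TCC Ser — identical.
Codon 6: GAA Glu / GAG Glu — synonymous.
Codon 7: CCA Pro / CCA Pro — identical.
Codon 8: TAT Tyr / TAT Tyr — identical.
Nonsynonymous differences: 1.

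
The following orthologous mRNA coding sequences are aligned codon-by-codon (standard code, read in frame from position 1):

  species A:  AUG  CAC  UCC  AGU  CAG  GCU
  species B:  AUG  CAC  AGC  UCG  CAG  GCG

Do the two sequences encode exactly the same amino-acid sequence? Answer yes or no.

Codon 1: AUG Met / AUG Met — identical.
Codon 2: CAC His / CAC His — identical.
Codon 3: UCC Ser / AGC Ser — synonymous.
Codon 4: AGU Ser / UCG Ser — synonymous.
Codon 5: CAG Gln / CAG Gln — identical.
Codon 6: GCU Ala / GCG Ala — synonymous.
Nonsynonymous differences: 0 → same protein.

yes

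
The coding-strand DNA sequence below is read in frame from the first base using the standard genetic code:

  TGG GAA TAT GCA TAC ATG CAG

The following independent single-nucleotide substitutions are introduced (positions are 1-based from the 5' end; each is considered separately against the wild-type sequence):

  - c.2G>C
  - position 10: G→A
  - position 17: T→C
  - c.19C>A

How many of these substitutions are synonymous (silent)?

0

Codon 1: TGG (Trp) → TCG (Ser) — missense.
Codon 4: GCA (Ala) → ACA (Thr) — missense.
Codon 6: ATG (Met) → ACG (Thr) — missense.
Codon 7: CAG (Gln) → AAG (Lys) — missense.
Synonymous: 0 of 4.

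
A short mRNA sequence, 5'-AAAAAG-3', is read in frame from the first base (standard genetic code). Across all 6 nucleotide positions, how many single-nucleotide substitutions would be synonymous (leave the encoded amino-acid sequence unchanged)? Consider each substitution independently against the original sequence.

2

Codon 1 (AAA, Lys): 1 synonymous substitution.
Codon 2 (AAG, Lys): 1 synonymous substitution.
Total: 1 + 1 = 2.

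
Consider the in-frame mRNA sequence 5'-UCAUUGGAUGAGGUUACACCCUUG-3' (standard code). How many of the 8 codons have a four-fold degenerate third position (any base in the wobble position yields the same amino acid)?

Codon 1 UCA (Ser): third position 4-fold.
Codon 2 UUG (Leu): third position 2-fold.
Codon 3 GAU (Asp): third position 2-fold.
Codon 4 GAG (Glu): third position 2-fold.
Codon 5 GUU (Val): third position 4-fold.
Codon 6 ACA (Thr): third position 4-fold.
Codon 7 CCC (Pro): third position 4-fold.
Codon 8 UUG (Leu): third position 2-fold.
Four-fold degenerate third positions: 4.

4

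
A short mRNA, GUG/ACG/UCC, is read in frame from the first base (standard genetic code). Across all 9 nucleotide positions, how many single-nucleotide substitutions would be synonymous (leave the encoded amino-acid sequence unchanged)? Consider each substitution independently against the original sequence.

Codon 1 (GUG, Val): 3 synonymous substitutions.
Codon 2 (ACG, Thr): 3 synonymous substitutions.
Codon 3 (UCC, Ser): 3 synonymous substitutions.
Total: 3 + 3 + 3 = 9.

9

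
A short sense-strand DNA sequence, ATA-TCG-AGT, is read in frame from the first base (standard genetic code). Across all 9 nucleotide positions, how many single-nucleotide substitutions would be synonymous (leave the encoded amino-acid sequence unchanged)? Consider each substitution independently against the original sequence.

Codon 1 (ATA, Ile): 2 synonymous substitutions.
Codon 2 (TCG, Ser): 3 synonymous substitutions.
Codon 3 (AGT, Ser): 1 synonymous substitution.
Total: 2 + 3 + 1 = 6.

6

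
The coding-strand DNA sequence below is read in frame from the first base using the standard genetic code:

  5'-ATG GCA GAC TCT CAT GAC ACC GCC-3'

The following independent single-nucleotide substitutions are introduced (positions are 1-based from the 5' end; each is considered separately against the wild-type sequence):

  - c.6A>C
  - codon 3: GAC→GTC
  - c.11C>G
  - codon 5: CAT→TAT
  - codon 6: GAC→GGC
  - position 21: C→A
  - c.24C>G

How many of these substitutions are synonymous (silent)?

Codon 2: GCA (Ala) → GCC (Ala) — synonymous.
Codon 3: GAC (Asp) → GTC (Val) — missense.
Codon 4: TCT (Ser) → TGT (Cys) — missense.
Codon 5: CAT (His) → TAT (Tyr) — missense.
Codon 6: GAC (Asp) → GGC (Gly) — missense.
Codon 7: ACC (Thr) → ACA (Thr) — synonymous.
Codon 8: GCC (Ala) → GCG (Ala) — synonymous.
Synonymous: 3 of 7.

3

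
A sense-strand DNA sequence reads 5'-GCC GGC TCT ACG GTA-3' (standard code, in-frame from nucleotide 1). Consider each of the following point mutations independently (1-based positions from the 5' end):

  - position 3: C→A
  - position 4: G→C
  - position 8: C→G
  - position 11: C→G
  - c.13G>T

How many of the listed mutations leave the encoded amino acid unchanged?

1

Codon 1: GCC (Ala) → GCA (Ala) — synonymous.
Codon 2: GGC (Gly) → CGC (Arg) — missense.
Codon 3: TCT (Ser) → TGT (Cys) — missense.
Codon 4: ACG (Thr) → AGG (Arg) — missense.
Codon 5: GTA (Val) → TTA (Leu) — missense.
Synonymous: 1 of 5.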